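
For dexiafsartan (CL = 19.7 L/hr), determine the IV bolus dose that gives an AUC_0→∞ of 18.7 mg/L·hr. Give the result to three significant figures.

Dose_iv = CL × AUC_0→∞
     = 19.7 × 18.7 = 368.39 mg

Dose = 368 mg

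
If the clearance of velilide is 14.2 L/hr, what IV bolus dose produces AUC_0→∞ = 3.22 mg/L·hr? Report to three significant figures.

Dose_iv = CL × AUC_0→∞
     = 14.2 × 3.22 = 45.724 mg

Dose = 45.7 mg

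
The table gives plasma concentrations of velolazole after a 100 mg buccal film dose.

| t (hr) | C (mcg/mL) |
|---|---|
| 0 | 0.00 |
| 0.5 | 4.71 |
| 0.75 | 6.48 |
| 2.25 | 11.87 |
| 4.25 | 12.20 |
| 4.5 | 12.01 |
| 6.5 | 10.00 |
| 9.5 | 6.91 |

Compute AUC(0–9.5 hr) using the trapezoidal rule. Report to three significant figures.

Trapezoidal AUC_0→9.5:
  [0→0.5]: (0.00+4.71)/2 × 0.5 = 1.1775
  [0.5→0.75]: (4.71+6.48)/2 × 0.25 = 1.39875
  [0.75→2.25]: (6.48+11.87)/2 × 1.5 = 13.7625
  [2.25→4.25]: (11.87+12.20)/2 × 2 = 24.07
  [4.25→4.5]: (12.20+12.01)/2 × 0.25 = 3.02625
  [4.5→6.5]: (12.01+10.00)/2 × 2 = 22.01
  [6.5→9.5]: (10.00+6.91)/2 × 3 = 25.365
  Sum = 90.81 mcg/mL·hr

AUC = 90.8 mcg/mL·hr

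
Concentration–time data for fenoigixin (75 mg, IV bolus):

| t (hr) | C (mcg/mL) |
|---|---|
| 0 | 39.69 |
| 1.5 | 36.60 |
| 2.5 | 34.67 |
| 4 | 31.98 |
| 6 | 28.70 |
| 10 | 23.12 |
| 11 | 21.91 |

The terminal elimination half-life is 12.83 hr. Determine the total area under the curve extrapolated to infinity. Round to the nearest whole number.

Trapezoidal AUC_0→11:
  [0→1.5]: (39.69+36.60)/2 × 1.5 = 57.2175
  [1.5→2.5]: (36.60+34.67)/2 × 1 = 35.635
  [2.5→4]: (34.67+31.98)/2 × 1.5 = 49.9875
  [4→6]: (31.98+28.70)/2 × 2 = 60.68
  [6→10]: (28.70+23.12)/2 × 4 = 103.64
  [10→11]: (23.12+21.91)/2 × 1 = 22.515
  Sum = 329.675 mcg/mL·hr
k_e = ln2 / t½ = 0.693147 / 12.83 = 0.0540 hr^-1
Extrapolated tail: C_last / k_e = 21.91 / 0.054 = 405.741
AUC_0→∞ = 329.675 + 405.741 = 735.416 mcg/mL·hr

AUC = 735 mcg/mL·hr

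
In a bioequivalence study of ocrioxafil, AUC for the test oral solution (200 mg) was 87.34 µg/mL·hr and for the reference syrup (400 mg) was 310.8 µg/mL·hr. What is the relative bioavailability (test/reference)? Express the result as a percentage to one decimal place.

F_rel = (AUC_test/D_test) / (AUC_ref/D_ref)
      = (87.34/200) / (310.8/400)
      = 0.4367 / 0.777 = 0.5620 = 56.20%

F_rel = 56.2%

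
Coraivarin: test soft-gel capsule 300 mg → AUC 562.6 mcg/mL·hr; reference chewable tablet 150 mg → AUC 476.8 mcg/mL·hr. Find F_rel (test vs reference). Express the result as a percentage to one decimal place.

F_rel = (AUC_test/D_test) / (AUC_ref/D_ref)
      = (562.6/300) / (476.8/150)
      = 1.87533 / 3.17867 = 0.5900 = 59.00%

F_rel = 59.0%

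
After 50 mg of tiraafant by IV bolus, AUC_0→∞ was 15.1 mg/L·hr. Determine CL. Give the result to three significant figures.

CL = 3.31 L/hr

CL = Dose_iv / AUC_0→∞
   = 50 / 15.1 = 3.31126 L/hr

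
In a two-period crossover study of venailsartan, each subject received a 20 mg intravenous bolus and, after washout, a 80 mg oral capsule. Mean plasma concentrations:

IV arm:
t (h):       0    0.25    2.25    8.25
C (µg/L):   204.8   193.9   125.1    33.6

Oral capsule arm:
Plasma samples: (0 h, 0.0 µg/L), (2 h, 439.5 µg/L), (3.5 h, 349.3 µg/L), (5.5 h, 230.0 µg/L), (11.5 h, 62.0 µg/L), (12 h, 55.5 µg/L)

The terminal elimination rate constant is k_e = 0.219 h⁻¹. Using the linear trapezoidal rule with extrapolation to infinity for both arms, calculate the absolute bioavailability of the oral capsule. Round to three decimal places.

Trapezoidal AUC_0→8.25 (IV):
  [0→0.25]: (204.8+193.9)/2 × 0.25 = 49.8375
  [0.25→2.25]: (193.9+125.1)/2 × 2 = 319.0
  [2.25→8.25]: (125.1+33.6)/2 × 6 = 476.1
  Sum = 844.9375 µg/L·h
IV tail: 33.6/0.219 = 153.425; AUC_iv,0→∞ = 844.9375 + 153.425 = 998.3625 µg/L·h
Trapezoidal AUC_0→12 (oral capsule):
  [0→2]: (0.0+439.5)/2 × 2 = 439.5
  [2→3.5]: (439.5+349.3)/2 × 1.5 = 591.6
  [3.5→5.5]: (349.3+230.0)/2 × 2 = 579.3
  [5.5→11.5]: (230.0+62.0)/2 × 6 = 876.0
  [11.5→12]: (62.0+55.5)/2 × 0.5 = 29.375
  Sum = 2515.775 µg/L·h
oral capsule tail: 55.5/0.219 = 253.425; AUC_ev,0→∞ = 2515.775 + 253.425 = 2769.2 µg/L·h
F = (AUC_ev/D_ev)/(AUC_iv/D_iv) = (2769.2/80)/(998.3625/20) = 34.615/49.918125 = 0.6934

F = 0.693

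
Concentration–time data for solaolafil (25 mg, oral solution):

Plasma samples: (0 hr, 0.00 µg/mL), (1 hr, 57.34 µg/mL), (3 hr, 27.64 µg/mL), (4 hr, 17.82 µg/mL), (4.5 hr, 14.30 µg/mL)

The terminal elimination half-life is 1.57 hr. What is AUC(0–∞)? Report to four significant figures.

AUC = 176.8 µg/mL·hr

Trapezoidal AUC_0→4.5:
  [0→1]: (0.00+57.34)/2 × 1 = 28.67
  [1→3]: (57.34+27.64)/2 × 2 = 84.98
  [3→4]: (27.64+17.82)/2 × 1 = 22.73
  [4→4.5]: (17.82+14.30)/2 × 0.5 = 8.03
  Sum = 144.41 µg/mL·hr
k_e = ln2 / t½ = 0.693147 / 1.57 = 0.4415 hr^-1
Extrapolated tail: C_last / k_e = 14.30 / 0.4415 = 32.390
AUC_0→∞ = 144.41 + 32.390 = 176.8 µg/mL·hr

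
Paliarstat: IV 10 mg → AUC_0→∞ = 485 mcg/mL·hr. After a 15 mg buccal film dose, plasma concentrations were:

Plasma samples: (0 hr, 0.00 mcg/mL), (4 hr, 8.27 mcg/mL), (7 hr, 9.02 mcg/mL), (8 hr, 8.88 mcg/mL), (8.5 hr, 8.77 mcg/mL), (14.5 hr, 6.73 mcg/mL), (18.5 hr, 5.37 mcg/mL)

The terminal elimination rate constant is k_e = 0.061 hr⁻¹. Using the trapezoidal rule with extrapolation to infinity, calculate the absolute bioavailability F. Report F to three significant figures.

F = 0.295

Trapezoidal AUC_0→18.5 (buccal film):
  [0→4]: (0.00+8.27)/2 × 4 = 16.54
  [4→7]: (8.27+9.02)/2 × 3 = 25.935
  [7→8]: (9.02+8.88)/2 × 1 = 8.95
  [8→8.5]: (8.88+8.77)/2 × 0.5 = 4.4125
  [8.5→14.5]: (8.77+6.73)/2 × 6 = 46.5
  [14.5→18.5]: (6.73+5.37)/2 × 4 = 24.2
  Sum = 126.5375 mcg/mL·hr
Tail: C_last/k_e = 5.37/0.061 = 88.033
AUC_0→∞ (buccal film) = 126.5375 + 88.033 = 214.5705 mcg/mL·hr
F = (AUC_ev/D_ev)/(AUC_iv/D_iv) = (214.5705/15)/(485/10) = 14.3047/48.5 = 0.2949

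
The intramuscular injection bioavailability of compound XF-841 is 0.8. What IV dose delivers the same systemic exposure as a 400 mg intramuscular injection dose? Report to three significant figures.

D_iv = 320 mg

Systemic exposure from an extravascular dose = F × D_ev, so the equivalent IV dose is F × D_ev.
D_iv = F × D_ev = 0.8 × 400 = 320 mg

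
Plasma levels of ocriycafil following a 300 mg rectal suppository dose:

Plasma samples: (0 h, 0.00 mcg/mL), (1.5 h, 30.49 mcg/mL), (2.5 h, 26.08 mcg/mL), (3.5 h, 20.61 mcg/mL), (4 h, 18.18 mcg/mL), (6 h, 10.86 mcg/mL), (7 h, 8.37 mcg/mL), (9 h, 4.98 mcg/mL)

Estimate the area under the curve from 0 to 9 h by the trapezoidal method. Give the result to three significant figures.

AUC = 136 mcg/mL·h

Trapezoidal AUC_0→9:
  [0→1.5]: (0.00+30.49)/2 × 1.5 = 22.8675
  [1.5→2.5]: (30.49+26.08)/2 × 1 = 28.285
  [2.5→3.5]: (26.08+20.61)/2 × 1 = 23.345
  [3.5→4]: (20.61+18.18)/2 × 0.5 = 9.6975
  [4→6]: (18.18+10.86)/2 × 2 = 29.04
  [6→7]: (10.86+8.37)/2 × 1 = 9.615
  [7→9]: (8.37+4.98)/2 × 2 = 13.35
  Sum = 136.2 mcg/mL·h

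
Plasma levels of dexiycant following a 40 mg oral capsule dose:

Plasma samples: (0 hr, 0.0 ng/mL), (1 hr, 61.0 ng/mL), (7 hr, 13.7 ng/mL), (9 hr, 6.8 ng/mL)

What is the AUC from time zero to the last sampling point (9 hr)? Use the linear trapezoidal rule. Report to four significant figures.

AUC = 275.1 ng/mL·hr

Trapezoidal AUC_0→9:
  [0→1]: (0.0+61.0)/2 × 1 = 30.5
  [1→7]: (61.0+13.7)/2 × 6 = 224.1
  [7→9]: (13.7+6.8)/2 × 2 = 20.5
  Sum = 275.1 ng/mL·hr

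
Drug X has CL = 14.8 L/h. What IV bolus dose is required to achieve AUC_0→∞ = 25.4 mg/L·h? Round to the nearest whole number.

Dose_iv = CL × AUC_0→∞
     = 14.8 × 25.4 = 375.92 mg

Dose = 376 mg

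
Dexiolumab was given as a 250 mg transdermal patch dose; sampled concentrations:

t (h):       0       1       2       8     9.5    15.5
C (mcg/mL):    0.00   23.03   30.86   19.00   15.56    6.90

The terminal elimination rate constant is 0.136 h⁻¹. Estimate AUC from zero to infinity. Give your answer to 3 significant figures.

Trapezoidal AUC_0→15.5:
  [0→1]: (0.00+23.03)/2 × 1 = 11.515
  [1→2]: (23.03+30.86)/2 × 1 = 26.945
  [2→8]: (30.86+19.00)/2 × 6 = 149.58
  [8→9.5]: (19.00+15.56)/2 × 1.5 = 25.92
  [9.5→15.5]: (15.56+6.90)/2 × 6 = 67.38
  Sum = 281.34 mcg/mL·h
Extrapolated tail: C_last / k_e = 6.90 / 0.136 = 50.735
AUC_0→∞ = 281.34 + 50.735 = 332.075 mcg/mL·h

AUC = 332 mcg/mL·h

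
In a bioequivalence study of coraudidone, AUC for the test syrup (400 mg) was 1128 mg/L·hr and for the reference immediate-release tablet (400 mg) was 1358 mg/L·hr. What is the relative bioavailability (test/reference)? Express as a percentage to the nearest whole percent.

F_rel = 83%

F_rel = (AUC_test/D_test) / (AUC_ref/D_ref)
      = (1128/400) / (1358/400)
      = 2.82 / 3.395 = 0.8306 = 83.06%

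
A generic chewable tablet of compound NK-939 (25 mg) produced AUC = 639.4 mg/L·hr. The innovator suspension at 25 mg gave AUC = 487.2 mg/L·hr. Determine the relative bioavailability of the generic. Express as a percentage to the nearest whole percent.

F_rel = 131%

F_rel = (AUC_test/D_test) / (AUC_ref/D_ref)
      = (639.4/25) / (487.2/25)
      = 25.576 / 19.488 = 1.3124 = 131.24%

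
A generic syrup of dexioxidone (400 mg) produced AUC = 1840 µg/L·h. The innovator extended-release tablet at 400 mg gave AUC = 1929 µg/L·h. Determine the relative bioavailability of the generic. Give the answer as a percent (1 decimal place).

F_rel = (AUC_test/D_test) / (AUC_ref/D_ref)
      = (1840/400) / (1929/400)
      = 4.6 / 4.8225 = 0.9539 = 95.39%

F_rel = 95.4%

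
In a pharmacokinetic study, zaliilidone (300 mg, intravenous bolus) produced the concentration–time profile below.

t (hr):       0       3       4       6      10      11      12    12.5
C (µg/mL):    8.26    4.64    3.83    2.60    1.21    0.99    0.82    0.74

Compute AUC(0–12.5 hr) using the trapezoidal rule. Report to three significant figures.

AUC = 40.0 µg/mL·hr

Trapezoidal AUC_0→12.5:
  [0→3]: (8.26+4.64)/2 × 3 = 19.35
  [3→4]: (4.64+3.83)/2 × 1 = 4.235
  [4→6]: (3.83+2.60)/2 × 2 = 6.43
  [6→10]: (2.60+1.21)/2 × 4 = 7.62
  [10→11]: (1.21+0.99)/2 × 1 = 1.1
  [11→12]: (0.99+0.82)/2 × 1 = 0.905
  [12→12.5]: (0.82+0.74)/2 × 0.5 = 0.39
  Sum = 40.03 µg/mL·hr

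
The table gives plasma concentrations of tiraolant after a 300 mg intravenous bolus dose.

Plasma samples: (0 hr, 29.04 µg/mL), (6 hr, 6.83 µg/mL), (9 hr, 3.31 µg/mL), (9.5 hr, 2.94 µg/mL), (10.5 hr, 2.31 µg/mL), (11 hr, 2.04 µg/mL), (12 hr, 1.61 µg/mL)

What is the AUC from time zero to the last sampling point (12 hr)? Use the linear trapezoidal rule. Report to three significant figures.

AUC = 130 µg/mL·hr

Trapezoidal AUC_0→12:
  [0→6]: (29.04+6.83)/2 × 6 = 107.61
  [6→9]: (6.83+3.31)/2 × 3 = 15.21
  [9→9.5]: (3.31+2.94)/2 × 0.5 = 1.5625
  [9.5→10.5]: (2.94+2.31)/2 × 1 = 2.625
  [10.5→11]: (2.31+2.04)/2 × 0.5 = 1.0875
  [11→12]: (2.04+1.61)/2 × 1 = 1.825
  Sum = 129.92 µg/mL·hr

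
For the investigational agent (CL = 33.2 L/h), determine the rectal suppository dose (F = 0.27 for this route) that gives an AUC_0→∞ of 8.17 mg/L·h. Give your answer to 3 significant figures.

Dose = CL × AUC_0→∞ / F
     = 33.2 × 8.17 / 0.27 = 1004.61 mg

Dose = 1000 mg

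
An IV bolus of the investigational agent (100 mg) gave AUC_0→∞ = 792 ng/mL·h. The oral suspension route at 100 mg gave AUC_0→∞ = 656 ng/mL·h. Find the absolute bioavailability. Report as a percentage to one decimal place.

F = 82.8%

F = (AUC_ev / D_ev) / (AUC_iv / D_iv)
  = (656/100) / (792/100)
  = 6.56 / 7.92 = 0.8283
  = 82.83%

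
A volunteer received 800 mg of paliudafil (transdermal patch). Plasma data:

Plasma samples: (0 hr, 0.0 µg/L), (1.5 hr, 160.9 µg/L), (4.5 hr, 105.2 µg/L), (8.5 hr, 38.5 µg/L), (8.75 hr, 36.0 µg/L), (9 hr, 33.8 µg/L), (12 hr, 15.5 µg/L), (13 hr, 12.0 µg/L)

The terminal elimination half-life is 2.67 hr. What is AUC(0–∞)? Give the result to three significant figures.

Trapezoidal AUC_0→13:
  [0→1.5]: (0.0+160.9)/2 × 1.5 = 120.675
  [1.5→4.5]: (160.9+105.2)/2 × 3 = 399.15
  [4.5→8.5]: (105.2+38.5)/2 × 4 = 287.4
  [8.5→8.75]: (38.5+36.0)/2 × 0.25 = 9.3125
  [8.75→9]: (36.0+33.8)/2 × 0.25 = 8.725
  [9→12]: (33.8+15.5)/2 × 3 = 73.95
  [12→13]: (15.5+12.0)/2 × 1 = 13.75
  Sum = 912.9625 µg/L·hr
k_e = ln2 / t½ = 0.693147 / 2.67 = 0.2596 hr^-1
Extrapolated tail: C_last / k_e = 12.0 / 0.2596 = 46.225
AUC_0→∞ = 912.9625 + 46.225 = 959.1875 µg/L·hr

AUC = 959 µg/L·hr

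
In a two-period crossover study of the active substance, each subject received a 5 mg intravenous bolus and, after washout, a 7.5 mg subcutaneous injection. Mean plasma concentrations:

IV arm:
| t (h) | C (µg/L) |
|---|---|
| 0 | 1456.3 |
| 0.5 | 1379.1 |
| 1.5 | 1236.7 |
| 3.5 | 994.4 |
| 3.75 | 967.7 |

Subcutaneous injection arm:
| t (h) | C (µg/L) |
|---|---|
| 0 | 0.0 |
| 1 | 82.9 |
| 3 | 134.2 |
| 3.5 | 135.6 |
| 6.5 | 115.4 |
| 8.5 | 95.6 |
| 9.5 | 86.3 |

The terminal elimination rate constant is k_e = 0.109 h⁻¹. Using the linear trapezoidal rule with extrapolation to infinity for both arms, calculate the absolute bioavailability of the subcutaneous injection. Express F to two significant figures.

F = 0.090

Trapezoidal AUC_0→3.75 (IV):
  [0→0.5]: (1456.3+1379.1)/2 × 0.5 = 708.85
  [0.5→1.5]: (1379.1+1236.7)/2 × 1 = 1307.9
  [1.5→3.5]: (1236.7+994.4)/2 × 2 = 2231.1
  [3.5→3.75]: (994.4+967.7)/2 × 0.25 = 245.2625
  Sum = 4493.1125 µg/L·h
IV tail: 967.7/0.109 = 8877.982; AUC_iv,0→∞ = 4493.1125 + 8877.982 = 13371.0945 µg/L·h
Trapezoidal AUC_0→9.5 (subcutaneous injection):
  [0→1]: (0.0+82.9)/2 × 1 = 41.45
  [1→3]: (82.9+134.2)/2 × 2 = 217.1
  [3→3.5]: (134.2+135.6)/2 × 0.5 = 67.45
  [3.5→6.5]: (135.6+115.4)/2 × 3 = 376.5
  [6.5→8.5]: (115.4+95.6)/2 × 2 = 211.0
  [8.5→9.5]: (95.6+86.3)/2 × 1 = 90.95
  Sum = 1004.45 µg/L·h
subcutaneous injection tail: 86.3/0.109 = 791.743; AUC_ev,0→∞ = 1004.45 + 791.743 = 1796.193 µg/L·h
F = (AUC_ev/D_ev)/(AUC_iv/D_iv) = (1796.193/7.5)/(13371.0945/5) = 239.4924/2674.2189 = 0.0896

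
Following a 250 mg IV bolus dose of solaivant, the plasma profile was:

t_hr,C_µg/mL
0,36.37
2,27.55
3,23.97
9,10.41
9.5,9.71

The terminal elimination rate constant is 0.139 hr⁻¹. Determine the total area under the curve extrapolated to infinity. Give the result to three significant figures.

AUC = 268 µg/mL·hr

Trapezoidal AUC_0→9.5:
  [0→2]: (36.37+27.55)/2 × 2 = 63.92
  [2→3]: (27.55+23.97)/2 × 1 = 25.76
  [3→9]: (23.97+10.41)/2 × 6 = 103.14
  [9→9.5]: (10.41+9.71)/2 × 0.5 = 5.03
  Sum = 197.85 µg/mL·hr
Extrapolated tail: C_last / k_e = 9.71 / 0.139 = 69.856
AUC_0→∞ = 197.85 + 69.856 = 267.706 µg/mL·hr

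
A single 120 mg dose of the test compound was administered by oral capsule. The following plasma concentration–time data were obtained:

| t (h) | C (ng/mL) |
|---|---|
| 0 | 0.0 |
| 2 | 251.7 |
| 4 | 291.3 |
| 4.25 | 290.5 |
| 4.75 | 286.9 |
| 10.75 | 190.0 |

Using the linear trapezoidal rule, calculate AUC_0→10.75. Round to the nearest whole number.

AUC = 2442 ng/mL·h

Trapezoidal AUC_0→10.75:
  [0→2]: (0.0+251.7)/2 × 2 = 251.7
  [2→4]: (251.7+291.3)/2 × 2 = 543.0
  [4→4.25]: (291.3+290.5)/2 × 0.25 = 72.725
  [4.25→4.75]: (290.5+286.9)/2 × 0.5 = 144.35
  [4.75→10.75]: (286.9+190.0)/2 × 6 = 1430.7
  Sum = 2442.475 ng/mL·h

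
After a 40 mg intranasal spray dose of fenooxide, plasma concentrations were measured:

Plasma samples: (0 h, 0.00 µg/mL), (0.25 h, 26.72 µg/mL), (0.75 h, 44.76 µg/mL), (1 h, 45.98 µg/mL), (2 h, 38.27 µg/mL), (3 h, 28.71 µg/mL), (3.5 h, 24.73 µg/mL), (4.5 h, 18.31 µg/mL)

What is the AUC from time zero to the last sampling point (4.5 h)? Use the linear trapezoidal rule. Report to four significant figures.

Trapezoidal AUC_0→4.5:
  [0→0.25]: (0.00+26.72)/2 × 0.25 = 3.34
  [0.25→0.75]: (26.72+44.76)/2 × 0.5 = 17.87
  [0.75→1]: (44.76+45.98)/2 × 0.25 = 11.3425
  [1→2]: (45.98+38.27)/2 × 1 = 42.125
  [2→3]: (38.27+28.71)/2 × 1 = 33.49
  [3→3.5]: (28.71+24.73)/2 × 0.5 = 13.36
  [3.5→4.5]: (24.73+18.31)/2 × 1 = 21.52
  Sum = 143.0475 µg/mL·h

AUC = 143.0 µg/mL·h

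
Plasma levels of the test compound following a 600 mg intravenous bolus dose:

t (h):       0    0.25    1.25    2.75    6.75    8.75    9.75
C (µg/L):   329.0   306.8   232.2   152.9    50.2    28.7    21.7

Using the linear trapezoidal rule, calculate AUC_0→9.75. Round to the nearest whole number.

AUC = 1148 µg/L·h

Trapezoidal AUC_0→9.75:
  [0→0.25]: (329.0+306.8)/2 × 0.25 = 79.475
  [0.25→1.25]: (306.8+232.2)/2 × 1 = 269.5
  [1.25→2.75]: (232.2+152.9)/2 × 1.5 = 288.825
  [2.75→6.75]: (152.9+50.2)/2 × 4 = 406.2
  [6.75→8.75]: (50.2+28.7)/2 × 2 = 78.9
  [8.75→9.75]: (28.7+21.7)/2 × 1 = 25.2
  Sum = 1148.1 µg/L·h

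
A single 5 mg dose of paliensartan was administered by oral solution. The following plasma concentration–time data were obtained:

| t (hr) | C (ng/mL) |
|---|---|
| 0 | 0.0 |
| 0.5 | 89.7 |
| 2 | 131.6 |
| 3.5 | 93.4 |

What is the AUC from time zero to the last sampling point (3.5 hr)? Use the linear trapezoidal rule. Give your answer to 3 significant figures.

Trapezoidal AUC_0→3.5:
  [0→0.5]: (0.0+89.7)/2 × 0.5 = 22.425
  [0.5→2]: (89.7+131.6)/2 × 1.5 = 165.975
  [2→3.5]: (131.6+93.4)/2 × 1.5 = 168.75
  Sum = 357.15 ng/mL·hr

AUC = 357 ng/mL·hr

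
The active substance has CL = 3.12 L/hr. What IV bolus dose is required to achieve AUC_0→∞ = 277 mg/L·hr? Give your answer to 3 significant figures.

Dose_iv = CL × AUC_0→∞
     = 3.12 × 277 = 864.24 mg

Dose = 864 mg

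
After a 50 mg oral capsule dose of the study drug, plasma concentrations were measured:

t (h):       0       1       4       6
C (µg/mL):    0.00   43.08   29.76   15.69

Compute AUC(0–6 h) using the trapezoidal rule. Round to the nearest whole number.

Trapezoidal AUC_0→6:
  [0→1]: (0.00+43.08)/2 × 1 = 21.54
  [1→4]: (43.08+29.76)/2 × 3 = 109.26
  [4→6]: (29.76+15.69)/2 × 2 = 45.45
  Sum = 176.25 µg/mL·h

AUC = 176 µg/mL·h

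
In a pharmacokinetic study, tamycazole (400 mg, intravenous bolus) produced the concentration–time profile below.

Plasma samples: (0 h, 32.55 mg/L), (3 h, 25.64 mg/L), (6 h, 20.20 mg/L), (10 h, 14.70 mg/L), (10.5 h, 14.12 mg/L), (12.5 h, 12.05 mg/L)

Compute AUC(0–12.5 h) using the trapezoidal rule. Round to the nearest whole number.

AUC = 259 mg/L·h

Trapezoidal AUC_0→12.5:
  [0→3]: (32.55+25.64)/2 × 3 = 87.285
  [3→6]: (25.64+20.20)/2 × 3 = 68.76
  [6→10]: (20.20+14.70)/2 × 4 = 69.8
  [10→10.5]: (14.70+14.12)/2 × 0.5 = 7.205
  [10.5→12.5]: (14.12+12.05)/2 × 2 = 26.17
  Sum = 259.22 mg/L·h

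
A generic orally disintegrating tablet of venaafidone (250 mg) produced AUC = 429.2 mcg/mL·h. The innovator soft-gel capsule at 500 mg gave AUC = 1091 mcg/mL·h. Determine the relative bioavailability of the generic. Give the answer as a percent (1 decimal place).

F_rel = 78.7%

F_rel = (AUC_test/D_test) / (AUC_ref/D_ref)
      = (429.2/250) / (1091/500)
      = 1.7168 / 2.182 = 0.7868 = 78.68%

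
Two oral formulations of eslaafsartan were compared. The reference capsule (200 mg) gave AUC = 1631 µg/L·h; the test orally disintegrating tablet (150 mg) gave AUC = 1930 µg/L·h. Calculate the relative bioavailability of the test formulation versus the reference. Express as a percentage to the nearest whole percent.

F_rel = (AUC_test/D_test) / (AUC_ref/D_ref)
      = (1930/150) / (1631/200)
      = 12.8667 / 8.155 = 1.5778 = 157.78%

F_rel = 158%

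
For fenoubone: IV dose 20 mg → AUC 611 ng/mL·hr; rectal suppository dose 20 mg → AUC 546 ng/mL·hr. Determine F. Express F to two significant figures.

F = (AUC_ev / D_ev) / (AUC_iv / D_iv)
  = (546/20) / (611/20)
  = 27.3 / 30.55 = 0.8936

F = 0.89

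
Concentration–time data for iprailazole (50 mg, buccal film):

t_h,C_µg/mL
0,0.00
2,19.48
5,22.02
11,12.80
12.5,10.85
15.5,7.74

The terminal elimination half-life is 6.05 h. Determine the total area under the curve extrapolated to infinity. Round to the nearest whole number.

AUC = 299 µg/mL·h

Trapezoidal AUC_0→15.5:
  [0→2]: (0.00+19.48)/2 × 2 = 19.48
  [2→5]: (19.48+22.02)/2 × 3 = 62.25
  [5→11]: (22.02+12.80)/2 × 6 = 104.46
  [11→12.5]: (12.80+10.85)/2 × 1.5 = 17.7375
  [12.5→15.5]: (10.85+7.74)/2 × 3 = 27.885
  Sum = 231.8125 µg/mL·h
k_e = ln2 / t½ = 0.693147 / 6.05 = 0.1146 h^-1
Extrapolated tail: C_last / k_e = 7.74 / 0.1146 = 67.539
AUC_0→∞ = 231.8125 + 67.539 = 299.3515 µg/mL·h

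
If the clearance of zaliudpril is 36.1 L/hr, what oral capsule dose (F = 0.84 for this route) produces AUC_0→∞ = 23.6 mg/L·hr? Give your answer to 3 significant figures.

Dose = 1010 mg

Dose = CL × AUC_0→∞ / F
     = 36.1 × 23.6 / 0.84 = 1014.24 mg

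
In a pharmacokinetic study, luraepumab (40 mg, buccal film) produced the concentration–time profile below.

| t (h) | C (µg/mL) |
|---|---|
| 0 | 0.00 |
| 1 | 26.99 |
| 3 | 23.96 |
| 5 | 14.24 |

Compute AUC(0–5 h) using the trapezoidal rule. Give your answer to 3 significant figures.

Trapezoidal AUC_0→5:
  [0→1]: (0.00+26.99)/2 × 1 = 13.495
  [1→3]: (26.99+23.96)/2 × 2 = 50.95
  [3→5]: (23.96+14.24)/2 × 2 = 38.2
  Sum = 102.645 µg/mL·h

AUC = 103 µg/mL·h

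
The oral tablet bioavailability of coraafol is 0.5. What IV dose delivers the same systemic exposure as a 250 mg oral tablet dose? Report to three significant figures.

D_iv = 125 mg

Systemic exposure from an extravascular dose = F × D_ev, so the equivalent IV dose is F × D_ev.
D_iv = F × D_ev = 0.5 × 250 = 125 mg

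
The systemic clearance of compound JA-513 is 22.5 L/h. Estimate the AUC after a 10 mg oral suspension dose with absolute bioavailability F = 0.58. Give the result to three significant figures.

AUC_0→∞ = F × Dose / CL
        = 0.58 × 10 / 22.5 = 0.257778 mg/L·h

AUC = 0.258 mg/L·h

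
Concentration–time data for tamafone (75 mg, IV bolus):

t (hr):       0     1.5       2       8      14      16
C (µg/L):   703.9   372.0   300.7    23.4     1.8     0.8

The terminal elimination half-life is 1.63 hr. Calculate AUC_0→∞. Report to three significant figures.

AUC = 2030 µg/L·hr

Trapezoidal AUC_0→16:
  [0→1.5]: (703.9+372.0)/2 × 1.5 = 806.925
  [1.5→2]: (372.0+300.7)/2 × 0.5 = 168.175
  [2→8]: (300.7+23.4)/2 × 6 = 972.3
  [8→14]: (23.4+1.8)/2 × 6 = 75.6
  [14→16]: (1.8+0.8)/2 × 2 = 2.6
  Sum = 2025.6 µg/L·hr
k_e = ln2 / t½ = 0.693147 / 1.63 = 0.4252 hr^-1
Extrapolated tail: C_last / k_e = 0.8 / 0.4252 = 1.881
AUC_0→∞ = 2025.6 + 1.881 = 2027.481 µg/L·hr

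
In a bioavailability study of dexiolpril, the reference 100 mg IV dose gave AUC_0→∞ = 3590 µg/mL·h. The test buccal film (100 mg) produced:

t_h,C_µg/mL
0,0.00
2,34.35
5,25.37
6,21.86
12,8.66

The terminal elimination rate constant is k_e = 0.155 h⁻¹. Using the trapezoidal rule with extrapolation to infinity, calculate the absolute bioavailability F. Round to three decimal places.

Trapezoidal AUC_0→12 (buccal film):
  [0→2]: (0.00+34.35)/2 × 2 = 34.35
  [2→5]: (34.35+25.37)/2 × 3 = 89.58
  [5→6]: (25.37+21.86)/2 × 1 = 23.615
  [6→12]: (21.86+8.66)/2 × 6 = 91.56
  Sum = 239.105 µg/mL·h
Tail: C_last/k_e = 8.66/0.155 = 55.871
AUC_0→∞ (buccal film) = 239.105 + 55.871 = 294.976 µg/mL·h
F = (AUC_ev/D_ev)/(AUC_iv/D_iv) = (294.976/100)/(3590/100) = 2.94976/35.9 = 0.0822

F = 0.082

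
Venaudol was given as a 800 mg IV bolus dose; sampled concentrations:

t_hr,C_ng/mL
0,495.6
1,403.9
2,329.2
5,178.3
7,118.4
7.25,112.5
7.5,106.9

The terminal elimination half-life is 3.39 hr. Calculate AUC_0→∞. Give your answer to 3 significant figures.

AUC = 2450 ng/mL·hr

Trapezoidal AUC_0→7.5:
  [0→1]: (495.6+403.9)/2 × 1 = 449.75
  [1→2]: (403.9+329.2)/2 × 1 = 366.55
  [2→5]: (329.2+178.3)/2 × 3 = 761.25
  [5→7]: (178.3+118.4)/2 × 2 = 296.7
  [7→7.25]: (118.4+112.5)/2 × 0.25 = 28.8625
  [7.25→7.5]: (112.5+106.9)/2 × 0.25 = 27.425
  Sum = 1930.5375 ng/mL·hr
k_e = ln2 / t½ = 0.693147 / 3.39 = 0.2045 hr^-1
Extrapolated tail: C_last / k_e = 106.9 / 0.2045 = 522.738
AUC_0→∞ = 1930.5375 + 522.738 = 2453.2755 ng/mL·hr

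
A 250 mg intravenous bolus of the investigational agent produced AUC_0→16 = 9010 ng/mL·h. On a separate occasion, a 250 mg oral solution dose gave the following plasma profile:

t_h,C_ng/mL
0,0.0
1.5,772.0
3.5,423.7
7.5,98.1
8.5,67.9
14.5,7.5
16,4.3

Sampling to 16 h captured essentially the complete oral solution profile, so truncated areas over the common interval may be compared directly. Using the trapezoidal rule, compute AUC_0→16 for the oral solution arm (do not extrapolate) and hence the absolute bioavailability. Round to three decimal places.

F = 0.348

Trapezoidal AUC_0→16 (oral solution):
  [0→1.5]: (0.0+772.0)/2 × 1.5 = 579.0
  [1.5→3.5]: (772.0+423.7)/2 × 2 = 1195.7
  [3.5→7.5]: (423.7+98.1)/2 × 4 = 1043.6
  [7.5→8.5]: (98.1+67.9)/2 × 1 = 83.0
  [8.5→14.5]: (67.9+7.5)/2 × 6 = 226.2
  [14.5→16]: (7.5+4.3)/2 × 1.5 = 8.85
  Sum = 3136.35 ng/mL·h
F = (AUC_ev/D_ev)/(AUC_iv/D_iv) = (3136.35/250)/(9010/250) = 12.5454/36.04 = 0.3481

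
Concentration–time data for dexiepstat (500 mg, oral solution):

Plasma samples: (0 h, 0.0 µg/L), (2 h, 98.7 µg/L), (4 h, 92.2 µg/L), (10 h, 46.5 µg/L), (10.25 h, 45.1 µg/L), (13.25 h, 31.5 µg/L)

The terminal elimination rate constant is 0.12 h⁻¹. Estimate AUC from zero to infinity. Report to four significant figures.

Trapezoidal AUC_0→13.25:
  [0→2]: (0.0+98.7)/2 × 2 = 98.7
  [2→4]: (98.7+92.2)/2 × 2 = 190.9
  [4→10]: (92.2+46.5)/2 × 6 = 416.1
  [10→10.25]: (46.5+45.1)/2 × 0.25 = 11.45
  [10.25→13.25]: (45.1+31.5)/2 × 3 = 114.9
  Sum = 832.05 µg/L·h
Extrapolated tail: C_last / k_e = 31.5 / 0.12 = 262.500
AUC_0→∞ = 832.05 + 262.500 = 1094.55 µg/L·h

AUC = 1095 µg/L·h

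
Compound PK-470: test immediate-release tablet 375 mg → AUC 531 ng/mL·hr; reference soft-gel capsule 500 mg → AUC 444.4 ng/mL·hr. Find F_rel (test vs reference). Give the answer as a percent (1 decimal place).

F_rel = (AUC_test/D_test) / (AUC_ref/D_ref)
      = (531/375) / (444.4/500)
      = 1.416 / 0.8888 = 1.5932 = 159.32%

F_rel = 159.3%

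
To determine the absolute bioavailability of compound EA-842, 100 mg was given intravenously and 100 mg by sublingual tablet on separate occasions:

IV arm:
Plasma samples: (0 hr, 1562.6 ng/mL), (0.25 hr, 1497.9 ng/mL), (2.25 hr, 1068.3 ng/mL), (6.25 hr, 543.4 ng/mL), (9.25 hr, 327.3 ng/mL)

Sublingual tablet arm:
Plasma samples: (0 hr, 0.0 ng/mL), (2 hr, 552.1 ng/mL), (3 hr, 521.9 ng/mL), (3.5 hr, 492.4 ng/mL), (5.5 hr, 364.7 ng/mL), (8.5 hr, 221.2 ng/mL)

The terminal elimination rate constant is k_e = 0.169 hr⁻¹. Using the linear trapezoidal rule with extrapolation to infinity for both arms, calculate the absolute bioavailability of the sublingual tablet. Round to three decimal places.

F = 0.466

Trapezoidal AUC_0→9.25 (IV):
  [0→0.25]: (1562.6+1497.9)/2 × 0.25 = 382.5625
  [0.25→2.25]: (1497.9+1068.3)/2 × 2 = 2566.2
  [2.25→6.25]: (1068.3+543.4)/2 × 4 = 3223.4
  [6.25→9.25]: (543.4+327.3)/2 × 3 = 1306.05
  Sum = 7478.2125 ng/mL·hr
IV tail: 327.3/0.169 = 1936.686; AUC_iv,0→∞ = 7478.2125 + 1936.686 = 9414.8985 ng/mL·hr
Trapezoidal AUC_0→8.5 (sublingual tablet):
  [0→2]: (0.0+552.1)/2 × 2 = 552.1
  [2→3]: (552.1+521.9)/2 × 1 = 537.0
  [3→3.5]: (521.9+492.4)/2 × 0.5 = 253.575
  [3.5→5.5]: (492.4+364.7)/2 × 2 = 857.1
  [5.5→8.5]: (364.7+221.2)/2 × 3 = 878.85
  Sum = 3078.625 ng/mL·hr
sublingual tablet tail: 221.2/0.169 = 1308.876; AUC_ev,0→∞ = 3078.625 + 1308.876 = 4387.501 ng/mL·hr
F = (AUC_ev/D_ev)/(AUC_iv/D_iv) = (4387.501/100)/(9414.8985/100) = 43.87501/94.148985 = 0.4660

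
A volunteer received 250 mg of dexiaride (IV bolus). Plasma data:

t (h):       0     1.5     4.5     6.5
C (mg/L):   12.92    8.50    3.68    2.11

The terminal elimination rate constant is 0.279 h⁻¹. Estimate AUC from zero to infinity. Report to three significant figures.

AUC = 47.7 mg/L·h

Trapezoidal AUC_0→6.5:
  [0→1.5]: (12.92+8.50)/2 × 1.5 = 16.065
  [1.5→4.5]: (8.50+3.68)/2 × 3 = 18.27
  [4.5→6.5]: (3.68+2.11)/2 × 2 = 5.79
  Sum = 40.125 mg/L·h
Extrapolated tail: C_last / k_e = 2.11 / 0.279 = 7.563
AUC_0→∞ = 40.125 + 7.563 = 47.688 mg/L·h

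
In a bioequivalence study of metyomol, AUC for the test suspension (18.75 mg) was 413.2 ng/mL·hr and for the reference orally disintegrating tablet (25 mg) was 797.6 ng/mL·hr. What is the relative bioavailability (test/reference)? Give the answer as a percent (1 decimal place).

F_rel = (AUC_test/D_test) / (AUC_ref/D_ref)
      = (413.2/18.75) / (797.6/25)
      = 22.0373 / 31.904 = 0.6907 = 69.07%

F_rel = 69.1%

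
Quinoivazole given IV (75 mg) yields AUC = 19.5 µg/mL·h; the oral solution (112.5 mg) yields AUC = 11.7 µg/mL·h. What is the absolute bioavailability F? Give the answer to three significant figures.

F = 0.400

F = (AUC_ev / D_ev) / (AUC_iv / D_iv)
  = (11.7/112.5) / (19.5/75)
  = 0.104 / 0.26 = 0.4000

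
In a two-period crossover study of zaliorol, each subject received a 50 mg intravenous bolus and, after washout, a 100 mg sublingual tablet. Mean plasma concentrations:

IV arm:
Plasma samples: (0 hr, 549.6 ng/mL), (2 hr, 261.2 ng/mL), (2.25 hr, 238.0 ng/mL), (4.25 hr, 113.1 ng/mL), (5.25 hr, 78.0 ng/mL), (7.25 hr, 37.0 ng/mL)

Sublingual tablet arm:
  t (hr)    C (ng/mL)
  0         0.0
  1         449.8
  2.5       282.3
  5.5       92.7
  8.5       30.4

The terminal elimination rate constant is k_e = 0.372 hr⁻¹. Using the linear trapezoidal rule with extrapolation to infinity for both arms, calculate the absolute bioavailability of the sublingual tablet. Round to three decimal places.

Trapezoidal AUC_0→7.25 (IV):
  [0→2]: (549.6+261.2)/2 × 2 = 810.8
  [2→2.25]: (261.2+238.0)/2 × 0.25 = 62.4
  [2.25→4.25]: (238.0+113.1)/2 × 2 = 351.1
  [4.25→5.25]: (113.1+78.0)/2 × 1 = 95.55
  [5.25→7.25]: (78.0+37.0)/2 × 2 = 115.0
  Sum = 1434.85 ng/mL·hr
IV tail: 37.0/0.372 = 99.462; AUC_iv,0→∞ = 1434.85 + 99.462 = 1534.312 ng/mL·hr
Trapezoidal AUC_0→8.5 (sublingual tablet):
  [0→1]: (0.0+449.8)/2 × 1 = 224.9
  [1→2.5]: (449.8+282.3)/2 × 1.5 = 549.075
  [2.5→5.5]: (282.3+92.7)/2 × 3 = 562.5
  [5.5→8.5]: (92.7+30.4)/2 × 3 = 184.65
  Sum = 1521.125 ng/mL·hr
sublingual tablet tail: 30.4/0.372 = 81.720; AUC_ev,0→∞ = 1521.125 + 81.720 = 1602.845 ng/mL·hr
F = (AUC_ev/D_ev)/(AUC_iv/D_iv) = (1602.845/100)/(1534.312/50) = 16.02845/30.68624 = 0.5223

F = 0.522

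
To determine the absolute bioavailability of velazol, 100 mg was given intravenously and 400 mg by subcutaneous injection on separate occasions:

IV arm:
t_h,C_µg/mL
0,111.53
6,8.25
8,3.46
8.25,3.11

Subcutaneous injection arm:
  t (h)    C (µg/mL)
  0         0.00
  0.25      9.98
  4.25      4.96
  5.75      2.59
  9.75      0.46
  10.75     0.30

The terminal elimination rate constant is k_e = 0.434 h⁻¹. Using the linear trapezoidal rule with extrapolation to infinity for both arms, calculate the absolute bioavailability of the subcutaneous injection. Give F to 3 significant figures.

Trapezoidal AUC_0→8.25 (IV):
  [0→6]: (111.53+8.25)/2 × 6 = 359.34
  [6→8]: (8.25+3.46)/2 × 2 = 11.71
  [8→8.25]: (3.46+3.11)/2 × 0.25 = 0.82125
  Sum = 371.87125 µg/mL·h
IV tail: 3.11/0.434 = 7.166; AUC_iv,0→∞ = 371.87125 + 7.166 = 379.03725 µg/mL·h
Trapezoidal AUC_0→10.75 (subcutaneous injection):
  [0→0.25]: (0.00+9.98)/2 × 0.25 = 1.2475
  [0.25→4.25]: (9.98+4.96)/2 × 4 = 29.88
  [4.25→5.75]: (4.96+2.59)/2 × 1.5 = 5.6625
  [5.75→9.75]: (2.59+0.46)/2 × 4 = 6.1
  [9.75→10.75]: (0.46+0.30)/2 × 1 = 0.38
  Sum = 43.27 µg/mL·h
subcutaneous injection tail: 0.30/0.434 = 0.691; AUC_ev,0→∞ = 43.27 + 0.691 = 43.961 µg/mL·h
F = (AUC_ev/D_ev)/(AUC_iv/D_iv) = (43.961/400)/(379.03725/100) = 0.1099025/3.7903725 = 0.0290

F = 0.0290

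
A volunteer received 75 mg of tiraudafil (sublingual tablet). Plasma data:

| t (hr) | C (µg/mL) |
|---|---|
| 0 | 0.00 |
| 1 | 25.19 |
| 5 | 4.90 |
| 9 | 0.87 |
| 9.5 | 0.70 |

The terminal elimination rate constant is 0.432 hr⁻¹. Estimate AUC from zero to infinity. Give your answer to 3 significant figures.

Trapezoidal AUC_0→9.5:
  [0→1]: (0.00+25.19)/2 × 1 = 12.595
  [1→5]: (25.19+4.90)/2 × 4 = 60.18
  [5→9]: (4.90+0.87)/2 × 4 = 11.54
  [9→9.5]: (0.87+0.70)/2 × 0.5 = 0.3925
  Sum = 84.7075 µg/mL·hr
Extrapolated tail: C_last / k_e = 0.70 / 0.432 = 1.620
AUC_0→∞ = 84.7075 + 1.620 = 86.3275 µg/mL·hr

AUC = 86.3 µg/mL·hr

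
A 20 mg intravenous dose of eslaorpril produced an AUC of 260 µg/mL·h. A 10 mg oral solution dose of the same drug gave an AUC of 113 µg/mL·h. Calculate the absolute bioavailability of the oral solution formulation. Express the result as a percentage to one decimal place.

F = 86.9%

F = (AUC_ev / D_ev) / (AUC_iv / D_iv)
  = (113/10) / (260/20)
  = 11.3 / 13 = 0.8692
  = 86.92%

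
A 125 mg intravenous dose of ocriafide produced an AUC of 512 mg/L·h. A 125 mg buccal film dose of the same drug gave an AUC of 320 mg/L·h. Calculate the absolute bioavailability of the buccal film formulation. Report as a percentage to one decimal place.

F = (AUC_ev / D_ev) / (AUC_iv / D_iv)
  = (320/125) / (512/125)
  = 2.56 / 4.096 = 0.6250
  = 62.50%

F = 62.5%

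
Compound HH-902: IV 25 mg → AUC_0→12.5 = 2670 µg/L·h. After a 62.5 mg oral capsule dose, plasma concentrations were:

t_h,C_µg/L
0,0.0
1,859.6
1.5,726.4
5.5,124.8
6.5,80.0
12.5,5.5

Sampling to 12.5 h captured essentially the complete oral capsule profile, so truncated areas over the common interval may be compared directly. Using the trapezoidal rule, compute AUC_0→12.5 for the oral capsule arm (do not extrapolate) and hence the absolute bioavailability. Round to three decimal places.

F = 0.433

Trapezoidal AUC_0→12.5 (oral capsule):
  [0→1]: (0.0+859.6)/2 × 1 = 429.8
  [1→1.5]: (859.6+726.4)/2 × 0.5 = 396.5
  [1.5→5.5]: (726.4+124.8)/2 × 4 = 1702.4
  [5.5→6.5]: (124.8+80.0)/2 × 1 = 102.4
  [6.5→12.5]: (80.0+5.5)/2 × 6 = 256.5
  Sum = 2887.6 µg/L·h
F = (AUC_ev/D_ev)/(AUC_iv/D_iv) = (2887.6/62.5)/(2670/25) = 46.2016/106.8 = 0.4326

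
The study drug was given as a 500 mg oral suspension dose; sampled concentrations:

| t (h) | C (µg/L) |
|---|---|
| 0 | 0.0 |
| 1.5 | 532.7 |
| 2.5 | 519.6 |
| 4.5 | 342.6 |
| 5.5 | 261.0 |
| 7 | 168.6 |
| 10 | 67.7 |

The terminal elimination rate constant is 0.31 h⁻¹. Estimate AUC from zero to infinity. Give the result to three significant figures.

Trapezoidal AUC_0→10:
  [0→1.5]: (0.0+532.7)/2 × 1.5 = 399.525
  [1.5→2.5]: (532.7+519.6)/2 × 1 = 526.15
  [2.5→4.5]: (519.6+342.6)/2 × 2 = 862.2
  [4.5→5.5]: (342.6+261.0)/2 × 1 = 301.8
  [5.5→7]: (261.0+168.6)/2 × 1.5 = 322.2
  [7→10]: (168.6+67.7)/2 × 3 = 354.45
  Sum = 2766.325 µg/L·h
Extrapolated tail: C_last / k_e = 67.7 / 0.31 = 218.387
AUC_0→∞ = 2766.325 + 218.387 = 2984.712 µg/L·h

AUC = 2980 µg/L·h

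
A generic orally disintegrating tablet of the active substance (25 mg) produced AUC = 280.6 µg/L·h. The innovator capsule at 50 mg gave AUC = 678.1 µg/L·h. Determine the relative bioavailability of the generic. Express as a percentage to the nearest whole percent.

F_rel = (AUC_test/D_test) / (AUC_ref/D_ref)
      = (280.6/25) / (678.1/50)
      = 11.224 / 13.562 = 0.8276 = 82.76%

F_rel = 83%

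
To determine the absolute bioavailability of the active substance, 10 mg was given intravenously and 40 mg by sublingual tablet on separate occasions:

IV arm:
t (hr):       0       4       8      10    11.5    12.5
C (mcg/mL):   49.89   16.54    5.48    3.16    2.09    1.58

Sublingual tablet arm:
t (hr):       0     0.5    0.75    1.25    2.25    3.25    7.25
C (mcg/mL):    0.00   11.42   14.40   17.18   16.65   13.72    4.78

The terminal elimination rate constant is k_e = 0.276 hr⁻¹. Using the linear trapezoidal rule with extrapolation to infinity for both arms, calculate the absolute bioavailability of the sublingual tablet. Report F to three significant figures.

Trapezoidal AUC_0→12.5 (IV):
  [0→4]: (49.89+16.54)/2 × 4 = 132.86
  [4→8]: (16.54+5.48)/2 × 4 = 44.04
  [8→10]: (5.48+3.16)/2 × 2 = 8.64
  [10→11.5]: (3.16+2.09)/2 × 1.5 = 3.9375
  [11.5→12.5]: (2.09+1.58)/2 × 1 = 1.835
  Sum = 191.3125 mcg/mL·hr
IV tail: 1.58/0.276 = 5.725; AUC_iv,0→∞ = 191.3125 + 5.725 = 197.0375 mcg/mL·hr
Trapezoidal AUC_0→7.25 (sublingual tablet):
  [0→0.5]: (0.00+11.42)/2 × 0.5 = 2.855
  [0.5→0.75]: (11.42+14.40)/2 × 0.25 = 3.2275
  [0.75→1.25]: (14.40+17.18)/2 × 0.5 = 7.895
  [1.25→2.25]: (17.18+16.65)/2 × 1 = 16.915
  [2.25→3.25]: (16.65+13.72)/2 × 1 = 15.185
  [3.25→7.25]: (13.72+4.78)/2 × 4 = 37.0
  Sum = 83.0775 mcg/mL·hr
sublingual tablet tail: 4.78/0.276 = 17.319; AUC_ev,0→∞ = 83.0775 + 17.319 = 100.3965 mcg/mL·hr
F = (AUC_ev/D_ev)/(AUC_iv/D_iv) = (100.3965/40)/(197.0375/10) = 2.5099125/19.70375 = 0.1274

F = 0.127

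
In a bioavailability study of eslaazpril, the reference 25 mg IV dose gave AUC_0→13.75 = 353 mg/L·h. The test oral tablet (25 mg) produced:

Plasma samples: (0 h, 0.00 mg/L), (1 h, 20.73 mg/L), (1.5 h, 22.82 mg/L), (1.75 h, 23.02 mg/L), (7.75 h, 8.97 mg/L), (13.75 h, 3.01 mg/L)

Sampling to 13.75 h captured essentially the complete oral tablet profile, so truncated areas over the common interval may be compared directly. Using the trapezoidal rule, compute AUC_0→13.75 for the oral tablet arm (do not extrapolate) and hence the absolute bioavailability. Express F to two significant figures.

Trapezoidal AUC_0→13.75 (oral tablet):
  [0→1]: (0.00+20.73)/2 × 1 = 10.365
  [1→1.5]: (20.73+22.82)/2 × 0.5 = 10.8875
  [1.5→1.75]: (22.82+23.02)/2 × 0.25 = 5.73
  [1.75→7.75]: (23.02+8.97)/2 × 6 = 95.97
  [7.75→13.75]: (8.97+3.01)/2 × 6 = 35.94
  Sum = 158.8925 mg/L·h
F = (AUC_ev/D_ev)/(AUC_iv/D_iv) = (158.8925/25)/(353/25) = 6.3557/14.12 = 0.4501

F = 0.45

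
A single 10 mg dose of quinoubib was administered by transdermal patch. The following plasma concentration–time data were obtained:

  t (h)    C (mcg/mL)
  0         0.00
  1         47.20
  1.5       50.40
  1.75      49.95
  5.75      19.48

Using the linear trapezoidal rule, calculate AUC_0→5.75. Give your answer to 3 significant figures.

Trapezoidal AUC_0→5.75:
  [0→1]: (0.00+47.20)/2 × 1 = 23.6
  [1→1.5]: (47.20+50.40)/2 × 0.5 = 24.4
  [1.5→1.75]: (50.40+49.95)/2 × 0.25 = 12.54375
  [1.75→5.75]: (49.95+19.48)/2 × 4 = 138.86
  Sum = 199.40375 mcg/mL·h

AUC = 199 mcg/mL·h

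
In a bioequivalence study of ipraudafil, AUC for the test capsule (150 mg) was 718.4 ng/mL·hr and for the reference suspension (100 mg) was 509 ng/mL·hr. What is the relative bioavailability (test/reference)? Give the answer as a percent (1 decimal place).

F_rel = (AUC_test/D_test) / (AUC_ref/D_ref)
      = (718.4/150) / (509/100)
      = 4.78933 / 5.09 = 0.9409 = 94.09%

F_rel = 94.1%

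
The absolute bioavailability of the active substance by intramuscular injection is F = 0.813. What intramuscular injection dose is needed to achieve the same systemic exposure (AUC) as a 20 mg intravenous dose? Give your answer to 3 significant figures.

For equal systemic exposure: F × D_ev = D_iv
D_ev = D_iv / F = 20 / 0.813 = 24.6002 mg

D_intramuscular = 24.6 mg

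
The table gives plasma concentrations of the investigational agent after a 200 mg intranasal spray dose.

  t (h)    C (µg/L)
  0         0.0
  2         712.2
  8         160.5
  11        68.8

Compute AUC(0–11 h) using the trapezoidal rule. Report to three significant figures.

Trapezoidal AUC_0→11:
  [0→2]: (0.0+712.2)/2 × 2 = 712.2
  [2→8]: (712.2+160.5)/2 × 6 = 2618.1
  [8→11]: (160.5+68.8)/2 × 3 = 343.95
  Sum = 3674.25 µg/L·h

AUC = 3670 µg/L·h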